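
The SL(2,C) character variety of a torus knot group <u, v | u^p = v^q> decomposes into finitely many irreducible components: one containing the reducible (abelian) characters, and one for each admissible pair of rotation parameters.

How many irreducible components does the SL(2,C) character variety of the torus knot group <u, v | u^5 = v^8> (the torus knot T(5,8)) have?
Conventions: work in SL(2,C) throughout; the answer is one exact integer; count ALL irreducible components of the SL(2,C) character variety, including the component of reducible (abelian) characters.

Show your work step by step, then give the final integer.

Gamma = < u, v | u^5 = v^8 > (torus knot T(5,8)); the central element u^5 = v^8 acts as +I or -I in any irreducible SL(2,C) representation.
So on each irreducible component the traces are pinned: tr(u) = 2*cos(pi*alpha/5) with 1 <= alpha <= 4, tr(v) = 2*cos(pi*beta/8) with 1 <= beta <= 7.
The two central values (-1)^alpha I and (-1)^beta I must be the same matrix, so alpha and beta share a parity.
Counting: 2 odd alphas x 4 odd betas + 2 even alphas x 3 even betas = 8 + 6 = 14.
components with irreducible characters: 14; plus the single component of reducible (abelian) characters: total 15.

15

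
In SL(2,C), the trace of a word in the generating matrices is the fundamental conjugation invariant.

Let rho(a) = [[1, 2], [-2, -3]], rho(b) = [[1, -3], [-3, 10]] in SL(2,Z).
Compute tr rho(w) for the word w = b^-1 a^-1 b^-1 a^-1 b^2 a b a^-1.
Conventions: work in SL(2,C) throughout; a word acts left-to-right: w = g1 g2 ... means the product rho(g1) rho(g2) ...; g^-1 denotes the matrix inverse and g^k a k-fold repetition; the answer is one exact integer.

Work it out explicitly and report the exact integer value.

rho(b^-1) = [[10, 3], [3, 1]]
... * rho(a^-1) = [[-3, -2], [2, 1]]  ->  [[-24, -17], [-7, -5]]
... * rho(b^-1) = [[10, 3], [3, 1]]  ->  [[-291, -89], [-85, -26]]
... * rho(a^-1) = [[-3, -2], [2, 1]]  ->  [[695, 493], [203, 144]]
... * rho(b) = [[1, -3], [-3, 10]]  ->  [[-784, 2845], [-229, 831]]
... * rho(b) = [[1, -3], [-3, 10]]  ->  [[-9319, 30802], [-2722, 8997]]
... * rho(a) = [[1, 2], [-2, -3]]  ->  [[-70923, -111044], [-20716, -32435]]
... * rho(b) = [[1, -3], [-3, 10]]  ->  [[262209, -897671], [76589, -262202]]
... * rho(a^-1) = [[-3, -2], [2, 1]]  ->  [[-2581969, -1422089], [-754171, -415380]]
tr = -2581969 + -415380 = -2997349

-2997349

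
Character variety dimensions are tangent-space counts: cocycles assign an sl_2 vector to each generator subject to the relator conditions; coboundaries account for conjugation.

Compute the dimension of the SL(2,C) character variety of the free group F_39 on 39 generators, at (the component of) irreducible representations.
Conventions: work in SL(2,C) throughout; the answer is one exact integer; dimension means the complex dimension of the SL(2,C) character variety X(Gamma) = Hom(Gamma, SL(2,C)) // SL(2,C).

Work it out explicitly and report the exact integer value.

114

The free group F_39: 39 generators, no relators.
A cocycle picks one sl_2 vector per generator freely, giving dim Z^1 = 3*39 = 117.
dim B^1 = 3: the coboundary map is injective because an irreducible image has centralizer 0 in sl_2.
dim X = dim H^1 = dim Z^1 - dim B^1 = 117 - 3 = 114.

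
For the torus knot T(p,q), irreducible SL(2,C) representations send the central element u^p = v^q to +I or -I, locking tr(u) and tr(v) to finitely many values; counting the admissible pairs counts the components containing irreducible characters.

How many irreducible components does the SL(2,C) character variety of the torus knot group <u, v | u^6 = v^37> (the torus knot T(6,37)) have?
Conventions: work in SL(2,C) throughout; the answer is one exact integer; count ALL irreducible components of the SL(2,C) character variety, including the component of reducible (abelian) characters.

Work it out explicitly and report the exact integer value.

91

In the torus knot group T(6,37), u^6 = v^37 is central, so an irreducible representation sends it to +I or -I (Schur).
So on each irreducible component the traces are pinned: tr(u) = 2*cos(pi*alpha/6) with 1 <= alpha <= 5, tr(v) = 2*cos(pi*beta/37) with 1 <= beta <= 36.
Consistency of u^6 = (-1)^alpha I with v^37 = (-1)^beta I forces alpha = beta (mod 2).
Enumerate parity-matched pairs: 3*18 odd-odd plus 2*18 even-even gives 90.
Total: 90 irreducible-character components + 1 reducible (abelian) component = 91.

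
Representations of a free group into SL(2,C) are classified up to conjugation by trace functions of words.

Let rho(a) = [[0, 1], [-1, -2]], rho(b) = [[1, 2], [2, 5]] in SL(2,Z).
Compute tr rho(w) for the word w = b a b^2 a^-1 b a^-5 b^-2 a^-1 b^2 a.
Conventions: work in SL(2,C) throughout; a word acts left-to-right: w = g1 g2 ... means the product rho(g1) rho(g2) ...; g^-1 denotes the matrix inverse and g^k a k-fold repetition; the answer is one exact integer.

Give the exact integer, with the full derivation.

3085486

rho(b) = [[1, 2], [2, 5]]
... * rho(a) = [[0, 1], [-1, -2]]  ->  [[-2, -3], [-5, -8]]
... * rho(b) = [[1, 2], [2, 5]]  ->  [[-8, -19], [-21, -50]]
... * rho(b) = [[1, 2], [2, 5]]  ->  [[-46, -111], [-121, -292]]
... * rho(a^-1) = [[-2, -1], [1, 0]]  ->  [[-19, 46], [-50, 121]]
... * rho(b) = [[1, 2], [2, 5]]  ->  [[73, 192], [192, 505]]
... * rho(a^-1) = [[-2, -1], [1, 0]]  ->  [[46, -73], [121, -192]]
... * rho(a^-1) = [[-2, -1], [1, 0]]  ->  [[-165, -46], [-434, -121]]
... * rho(a^-1) = [[-2, -1], [1, 0]]  ->  [[284, 165], [747, 434]]
... * rho(a^-1) = [[-2, -1], [1, 0]]  ->  [[-403, -284], [-1060, -747]]
... * rho(a^-1) = [[-2, -1], [1, 0]]  ->  [[522, 403], [1373, 1060]]
... * rho(b^-1) = [[5, -2], [-2, 1]]  ->  [[1804, -641], [4745, -1686]]
... * rho(b^-1) = [[5, -2], [-2, 1]]  ->  [[10302, -4249], [27097, -11176]]
... * rho(a^-1) = [[-2, -1], [1, 0]]  ->  [[-24853, -10302], [-65370, -27097]]
... * rho(b) = [[1, 2], [2, 5]]  ->  [[-45457, -101216], [-119564, -266225]]
... * rho(b) = [[1, 2], [2, 5]]  ->  [[-247889, -596994], [-652014, -1570253]]
... * rho(a) = [[0, 1], [-1, -2]]  ->  [[596994, 946099], [1570253, 2488492]]
tr = 596994 + 2488492 = 3085486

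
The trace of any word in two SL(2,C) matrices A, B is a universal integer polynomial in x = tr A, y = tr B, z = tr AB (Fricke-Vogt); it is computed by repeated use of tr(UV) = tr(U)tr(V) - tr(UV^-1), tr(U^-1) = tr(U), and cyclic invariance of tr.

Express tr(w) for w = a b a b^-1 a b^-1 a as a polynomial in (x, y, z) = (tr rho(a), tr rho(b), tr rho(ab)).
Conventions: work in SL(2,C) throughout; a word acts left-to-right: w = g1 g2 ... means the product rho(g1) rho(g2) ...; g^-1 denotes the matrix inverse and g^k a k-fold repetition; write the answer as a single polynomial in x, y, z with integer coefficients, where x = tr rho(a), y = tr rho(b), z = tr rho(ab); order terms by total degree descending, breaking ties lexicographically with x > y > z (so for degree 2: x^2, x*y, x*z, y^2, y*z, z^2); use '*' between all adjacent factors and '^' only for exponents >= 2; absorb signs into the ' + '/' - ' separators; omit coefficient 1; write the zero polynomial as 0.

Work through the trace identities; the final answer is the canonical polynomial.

use: trace(a b a) = trace(a)*trace(b a) - trace(b)  (reduce the a square) = x*z - y
trace(a b a^2) = trace(a)*trace(a b a) - trace(a b)  (reduce the a square) = x^2*z - x*y - z
apply: trace(a^3 b a) = trace(a)*trace(a b a^2) - trace(a b a)  (reduce the a square) = x^3*z - x^2*y - 2*x*z + y
trace(b a b a) = trace(b a)*trace(b a) - trace(1)  (split on b) = z^2 - 2
trace(b a b) = trace(b)*trace(a b) - trace(a)  (reduce the b square) = y*z - x
trace(a b a b a) = trace(a)*trace(b a b a) - trace(b a b)  (reduce the a square) = x*z^2 - y*z - x
use: trace(a^3 b a b) = trace(a)*trace(a b a b a) - trace(a b a b)  (reduce the a square) = x^2*z^2 - x*y*z - x^2 - z^2 + 2
apply: trace(a^2 b a b^-1 a) = trace(a^3 b a)*trace(b) - trace(a^3 b a b)  (eliminate b^-1) = x^3*y*z - x^2*y^2 - x^2*z^2 - x*y*z + x^2 + y^2 + z^2 - 2
trace(a^2) = trace(a)*trace(a) - trace(1)  (reduce the a square) = x^2 - 2
apply: trace(b a^2 b) = trace(b)*trace(a^2 b) - trace(a^2)  (reduce the b square) = x*y*z - x^2 - y^2 + 2
trace(a b a^2 b a) = trace(a)*trace(b a^2 b a) - trace(b a^2 b)  (reduce the a square) = x^2*z^2 - 2*x*y*z + y^2 - 2
use: trace(b a b a b a) = trace(b a b a)*trace(b a) - trace(a b)  (split on b) = z^3 - 3*z
trace(b a b a b) = trace(b)*trace(a b a b) - trace(a b a)  (reduce the b square) = y*z^2 - x*z - y
trace(a b a^2 b a b) = trace(a)*trace(b a b a b a) - trace(b a b a b)  (reduce the a square) = x*z^3 - y*z^2 - 2*x*z + y
use: trace(a^2 b a b^-1 a b) = trace(a b a^2 b a)*trace(b) - trace(a b a^2 b a b)  (eliminate b^-1) = x^2*y*z^2 - 2*x*y^2*z - x*z^3 + y^3 + y*z^2 + 2*x*z - 3*y
use: trace(a b a b^-1 a b^-1 a) = trace(a^2 b a b^-1 a)*trace(b) - trace(a^2 b a b^-1 a b)  (eliminate b^-1) = x^3*y^2*z - x^2*y^3 - 2*x^2*y*z^2 + x*y^2*z + x*z^3 + x^2*y - 2*x*z + y

x^3*y^2*z - x^2*y^3 - 2*x^2*y*z^2 + x*y^2*z + x*z^3 + x^2*y - 2*x*z + y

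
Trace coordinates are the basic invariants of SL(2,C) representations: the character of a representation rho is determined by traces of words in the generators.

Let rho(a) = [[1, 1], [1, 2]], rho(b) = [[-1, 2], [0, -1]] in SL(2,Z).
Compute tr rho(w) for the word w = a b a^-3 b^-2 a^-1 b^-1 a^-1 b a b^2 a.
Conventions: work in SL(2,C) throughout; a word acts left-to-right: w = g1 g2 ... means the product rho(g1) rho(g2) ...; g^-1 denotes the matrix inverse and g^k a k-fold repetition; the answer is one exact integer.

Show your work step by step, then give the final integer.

91

rho(a) = [[1, 1], [1, 2]]
... * rho(b) = [[-1, 2], [0, -1]]  ->  [[-1, 1], [-1, 0]]
... * rho(a^-1) = [[2, -1], [-1, 1]]  ->  [[-3, 2], [-2, 1]]
... * rho(a^-1) = [[2, -1], [-1, 1]]  ->  [[-8, 5], [-5, 3]]
... * rho(a^-1) = [[2, -1], [-1, 1]]  ->  [[-21, 13], [-13, 8]]
... * rho(b^-1) = [[-1, -2], [0, -1]]  ->  [[21, 29], [13, 18]]
... * rho(b^-1) = [[-1, -2], [0, -1]]  ->  [[-21, -71], [-13, -44]]
... * rho(a^-1) = [[2, -1], [-1, 1]]  ->  [[29, -50], [18, -31]]
... * rho(b^-1) = [[-1, -2], [0, -1]]  ->  [[-29, -8], [-18, -5]]
... * rho(a^-1) = [[2, -1], [-1, 1]]  ->  [[-50, 21], [-31, 13]]
... * rho(b) = [[-1, 2], [0, -1]]  ->  [[50, -121], [31, -75]]
... * rho(a) = [[1, 1], [1, 2]]  ->  [[-71, -192], [-44, -119]]
... * rho(b) = [[-1, 2], [0, -1]]  ->  [[71, 50], [44, 31]]
... * rho(b) = [[-1, 2], [0, -1]]  ->  [[-71, 92], [-44, 57]]
... * rho(a) = [[1, 1], [1, 2]]  ->  [[21, 113], [13, 70]]
tr = 21 + 70 = 91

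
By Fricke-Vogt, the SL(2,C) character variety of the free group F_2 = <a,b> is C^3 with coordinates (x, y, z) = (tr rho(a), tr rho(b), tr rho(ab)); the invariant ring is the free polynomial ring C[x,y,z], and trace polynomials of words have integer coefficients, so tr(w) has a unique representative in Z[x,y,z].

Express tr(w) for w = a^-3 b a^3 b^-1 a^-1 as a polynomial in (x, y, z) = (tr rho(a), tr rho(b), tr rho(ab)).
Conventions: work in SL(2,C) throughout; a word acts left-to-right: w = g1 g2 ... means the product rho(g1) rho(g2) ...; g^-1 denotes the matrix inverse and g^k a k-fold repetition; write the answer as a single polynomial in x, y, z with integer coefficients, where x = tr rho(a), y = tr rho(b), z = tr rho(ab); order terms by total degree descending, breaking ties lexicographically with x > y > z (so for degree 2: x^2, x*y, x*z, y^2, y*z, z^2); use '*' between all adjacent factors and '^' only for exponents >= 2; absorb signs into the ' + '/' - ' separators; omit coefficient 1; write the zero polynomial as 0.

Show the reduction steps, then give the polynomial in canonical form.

-x^6*y*z + x^7 + x^5*y^2 + x^5*z^2 + 3*x^4*y*z - 7*x^5 - 3*x^3*y^2 - 3*x^3*z^2 - 2*x^2*y*z + 14*x^3 + 2*x*y^2 + 2*x*z^2 - 7*x

trace(a b a) = trace(a) * trace(b a) - trace(b)   [square of a] = x*z - y
trace(a^3 b) = trace(a) * trace(a b a) - trace(a b)   [square of a] = x^2*z - x*y - z
trace(a^2) = trace(a) * trace(a) - trace(1)   [square of a] = x^2 - 2
trace(a^3) = trace(a) * trace(a^2) - trace(a)   [square of a] = x^3 - 3*x
trace(b a^3 b) = trace(b) * trace(a^3 b) - trace(a^3)   [square of b] = x^2*y*z - x^3 - x*y^2 - y*z + 3*x
apply: trace(b a b a) = trace(b a) * trace(b a) - trace(1)   [split at a repeated b] = z^2 - 2
use: trace(b a b) = trace(b) * trace(a b) - trace(a)   [square of b] = y*z - x
trace(a b a b a) = trace(a) * trace(b a b a) - trace(b a b)   [square of a] = x*z^2 - y*z - x
use: trace(b a^3 b a) = trace(a) * trace(a b a b a) - trace(a b a b)   [square of a] = x^2*z^2 - x*y*z - x^2 - z^2 + 2
trace(a^-1 b a^3 b) = trace(b a^3 b) * trace(a) - trace(b a^3 b a)   [inverse elimination on a] = x^3*y*z - x^4 - x^2*y^2 - x^2*z^2 + 4*x^2 + z^2 - 2
trace(a^-2 b a^3 b) = trace(a^-1 b a^3 b) * trace(a) - trace(a^-1 b a^3 b a)   [inverse elimination on a] = x^4*y*z - x^5 - x^3*y^2 - x^3*z^2 - x^2*y*z + 5*x^3 + x*y^2 + x*z^2 + y*z - 5*x
apply: trace(a^-3 b a^3 b) = trace(a^-2 b a^3 b) * trace(a) - trace(a^-2 b a^3 b a)   [inverse elimination on a] = x^5*y*z - x^6 - x^4*y^2 - x^4*z^2 - 2*x^3*y*z + 6*x^4 + 2*x^2*y^2 + 2*x^2*z^2 + x*y*z - 9*x^2 - z^2 + 2
apply: trace(a^-2 b a^3 b^-1 a^-1) = trace(a^-3 b a^3) * trace(b) - trace(a^-3 b a^3 b)   [inverse elimination on b] = -x^5*y*z + x^6 + x^4*y^2 + x^4*z^2 + 2*x^3*y*z - 6*x^4 - 2*x^2*y^2 - 2*x^2*z^2 - x*y*z + 9*x^2 + y^2 + z^2 - 2
trace(a^-1 b a^3 b^-1) = trace(a^-1 b a^3) * trace(b) - trace(a^-1 b a^3 b)   [inverse elimination on b] = -x^3*y*z + x^4 + x^2*y^2 + x^2*z^2 + x*y*z - 4*x^2 - y^2 - z^2 + 2
trace(a^-2 b a^3 b^-1) = trace(a^-1 b a^3 b^-1) * trace(a) - trace(a^-1 b a^3 b^-1 a)   [inverse elimination on a] = -x^4*y*z + x^5 + x^3*y^2 + x^3*z^2 + x^2*y*z - 5*x^3 - x*y^2 - x*z^2 + 5*x
apply: trace(a^-3 b a^3 b^-1 a^-1) = trace(a^-2 b a^3 b^-1 a^-1) * trace(a) - trace(a^-2 b a^3 b^-1)   [inverse elimination on a] = -x^6*y*z + x^7 + x^5*y^2 + x^5*z^2 + 3*x^4*y*z - 7*x^5 - 3*x^3*y^2 - 3*x^3*z^2 - 2*x^2*y*z + 14*x^3 + 2*x*y^2 + 2*x*z^2 - 7*x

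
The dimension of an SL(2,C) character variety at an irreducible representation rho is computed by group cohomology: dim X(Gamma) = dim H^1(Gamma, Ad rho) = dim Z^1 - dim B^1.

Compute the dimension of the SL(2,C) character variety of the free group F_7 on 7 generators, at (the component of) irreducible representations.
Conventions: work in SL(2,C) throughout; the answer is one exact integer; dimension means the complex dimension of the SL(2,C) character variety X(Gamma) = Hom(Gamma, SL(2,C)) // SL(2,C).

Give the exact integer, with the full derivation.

18

The free group F_7: 7 generators, no relators.
So Z^1 = (sl_2)^7 in full: dim Z^1 = 21.
At an irreducible rho the centralizer of the image in sl_2 is 0, so the coboundary map sl_2 -> Z^1 is injective: dim B^1 = 3.
dim X = dim H^1 = dim Z^1 - dim B^1 = 21 - 3 = 18.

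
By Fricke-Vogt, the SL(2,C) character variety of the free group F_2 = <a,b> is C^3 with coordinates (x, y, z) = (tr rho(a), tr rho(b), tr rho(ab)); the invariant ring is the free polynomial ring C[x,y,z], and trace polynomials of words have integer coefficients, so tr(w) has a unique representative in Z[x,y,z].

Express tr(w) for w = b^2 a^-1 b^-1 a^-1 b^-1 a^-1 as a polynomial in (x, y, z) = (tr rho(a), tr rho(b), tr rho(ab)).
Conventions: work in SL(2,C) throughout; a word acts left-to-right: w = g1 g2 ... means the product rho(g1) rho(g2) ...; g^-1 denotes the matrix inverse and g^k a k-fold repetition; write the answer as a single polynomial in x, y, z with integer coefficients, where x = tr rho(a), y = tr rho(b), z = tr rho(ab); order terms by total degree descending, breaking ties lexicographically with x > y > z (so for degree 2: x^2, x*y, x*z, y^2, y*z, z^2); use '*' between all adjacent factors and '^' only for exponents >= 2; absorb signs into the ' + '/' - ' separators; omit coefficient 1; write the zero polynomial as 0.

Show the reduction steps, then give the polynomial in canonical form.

so tr(b a^-1) = tr(b) * tr(a) - tr(b a)   [inverse elimination on a] = x*y - z
so tr(a^-2 b) = tr(b a^-1) * tr(a) - tr(b)   [inverse elimination on a] = x^2*y - x*z - y
tr(b^2) = tr(b) * tr(b) - tr(1)   [square of b] = y^2 - 2
so tr(b^2 a) = tr(b) * tr(a b) - tr(a)   [square of b] = y*z - x
so tr(a^-1 b^2) = tr(b^2) * tr(a) - tr(b^2 a)   [inverse elimination on a] = x*y^2 - y*z - x
tr(b^2 a b) = tr(b) * tr(a b^2) - tr(a b)   [square of b] = y^2*z - x*y - z
reduce: tr(a b a b) = tr(a b) * tr(a b) - tr(1)   [split at a repeated a] = z^2 - 2
tr(a b a) = tr(a) * tr(b a) - tr(b)   [square of a] = x*z - y
so tr(b^2 a b a) = tr(b) * tr(a b a b) - tr(a b a)   [square of b] = y*z^2 - x*z - y
tr(b^2 a b a^-1) = tr(b^2 a b) * tr(a) - tr(b^2 a b a)   [inverse elimination on a] = x*y^2*z - x^2*y - y*z^2 + y
so tr(a^-2 b^2 a b) = tr(b^2 a b a^-1) * tr(a) - tr(b^2 a b)   [inverse elimination on a] = x^2*y^2*z - x^3*y - x*y*z^2 - y^2*z + 2*x*y + z
so tr(b^-1 a^-2 b^2 a) = tr(a^-2 b^2 a) * tr(b) - tr(a^-2 b^2 a b)   [inverse elimination on b] = -x^2*y^2*z + x^3*y + x*y^3 + x*y*z^2 - 3*x*y - z
reduce: tr(a^-1 b^2 a^-1 b^-1 a^-1) = tr(b^-1 a^-2 b^2) * tr(a) - tr(b^-1 a^-2 b^2 a)   [inverse elimination on a] = x^2*y^2*z - x*y^3 - x*y*z^2 - x^2*z + 2*x*y + z
tr(b^3) = tr(b) * tr(b^2) - tr(b)   [square of b] = y^3 - 3*y
tr(b a^-1 b^2) = tr(b^3) * tr(a) - tr(b^3 a)   [inverse elimination on a] = x*y^3 - y^2*z - 2*x*y + z
tr(b a^-1 b^2 a^-1) = tr(b a^-1 b^2) * tr(a) - tr(b a^-1 b^2 a)   [inverse elimination on a] = x^2*y^3 - 2*x*y^2*z - x^2*y + y*z^2 + x*z - y
tr(a^-1 b a^-1 b^2 a^-1) = tr(b a^-1 b^2 a^-1) * tr(a) - tr(b a^-1 b^2)   [inverse elimination on a] = x^3*y^3 - 2*x^2*y^2*z - x^3*y - x*y^3 + x*y*z^2 + x^2*z + y^2*z + x*y - z
reduce: tr(b^4) = tr(b) * tr(b^3) - tr(b^2)   [square of b] = y^4 - 4*y^2 + 2
so tr(b^4 a) = tr(b) * tr(b a b^2) - tr(b a b)   [square of b] = y^3*z - x*y^2 - 2*y*z + x
so tr(b a^-1 b^3) = tr(b^4) * tr(a) - tr(b^4 a)   [inverse elimination on a] = x*y^4 - y^3*z - 3*x*y^2 + 2*y*z + x
tr(b^3 a b a) = tr(b) * tr(a b a b^2) - tr(a b a b)   [square of b] = y^2*z^2 - x*y*z - y^2 - z^2 + 2
reduce: tr(b a^-1 b^3 a) = tr(b^3 a b) * tr(a) - tr(b^3 a b a)   [inverse elimination on a] = x*y^3*z - x^2*y^2 - y^2*z^2 - x*y*z + x^2 + y^2 + z^2 - 2
tr(b^2 a^-1 b a^-1 b) = tr(b a^-1 b^3) * tr(a) - tr(b a^-1 b^3 a)   [inverse elimination on a] = x^2*y^4 - 2*x*y^3*z - 2*x^2*y^2 + y^2*z^2 + 3*x*y*z - y^2 - z^2 + 2
tr(a^2) = tr(a) * tr(a) - tr(1)   [square of a] = x^2 - 2
reduce: tr(a b^2 a) = tr(b) * tr(a^2 b) - tr(a^2)   [square of b] = x*y*z - x^2 - y^2 + 2
tr(b^2 a b^2 a) = tr(b) * tr(a b^2 a b) - tr(a b^2 a)   [square of b] = y^2*z^2 - 2*x*y*z + x^2 - 2
reduce: tr(b a b^2 a^-1 b) = tr(b^2 a b^2) * tr(a) - tr(b^2 a b^2 a)   [inverse elimination on a] = x*y^3*z - x^2*y^2 - y^2*z^2 + 2
tr(a b a b a b) = tr(b a) * tr(b a b a) - tr(b^-1 a^-1)   [split at a repeated b] = z^3 - 3*z
so tr(a b a b a) = tr(a) * tr(b a b a) - tr(b a b)   [square of a] = x*z^2 - y*z - x
so tr(b a b a b^2 a) = tr(b) * tr(a b a b a b) - tr(a b a b a)   [square of b] = y*z^3 - x*z^2 - 2*y*z + x
reduce: tr(b a b^2 a^-1 b a) = tr(b a b a b^2) * tr(a) - tr(b a b a b^2 a)   [inverse elimination on a] = x*y^2*z^2 - x^2*y*z - y*z^3 - x*y^2 + 2*y*z + x
reduce: tr(b^2 a^-1 b a^-1 b a) = tr(b a b^2 a^-1 b) * tr(a) - tr(b a b^2 a^-1 b a)   [inverse elimination on a] = x^2*y^3*z - x^3*y^2 - 2*x*y^2*z^2 + x^2*y*z + y*z^3 + x*y^2 - 2*y*z + x
tr(a^-1 b a^-1 b^2 a^-1 b) = tr(b^2 a^-1 b a^-1 b) * tr(a) - tr(b^2 a^-1 b a^-1 b a)   [inverse elimination on a] = x^3*y^4 - 3*x^2*y^3*z - x^3*y^2 + 3*x*y^2*z^2 + 2*x^2*y*z - y*z^3 - 2*x*y^2 - x*z^2 + 2*y*z + x
tr(a^-1 b^2 a^-1 b^-1 a^-1 b) = tr(a^-1 b a^-1 b^2 a^-1) * tr(b) - tr(a^-1 b a^-1 b^2 a^-1 b)   [inverse elimination on b] = x^2*y^3*z - x*y^4 - 2*x*y^2*z^2 - x^2*y*z + y^3*z + y*z^3 + 3*x*y^2 + x*z^2 - 3*y*z - x
reduce: tr(b^2 a^-1 b^-1 a^-1 b^-1 a^-1) = tr(a^-1 b^2 a^-1 b^-1 a^-1) * tr(b) - tr(a^-1 b^2 a^-1 b^-1 a^-1 b)   [inverse elimination on b] = x*y^2*z^2 - y^3*z - y*z^3 - x*y^2 - x*z^2 + 4*y*z + x

x*y^2*z^2 - y^3*z - y*z^3 - x*y^2 - x*z^2 + 4*y*z + x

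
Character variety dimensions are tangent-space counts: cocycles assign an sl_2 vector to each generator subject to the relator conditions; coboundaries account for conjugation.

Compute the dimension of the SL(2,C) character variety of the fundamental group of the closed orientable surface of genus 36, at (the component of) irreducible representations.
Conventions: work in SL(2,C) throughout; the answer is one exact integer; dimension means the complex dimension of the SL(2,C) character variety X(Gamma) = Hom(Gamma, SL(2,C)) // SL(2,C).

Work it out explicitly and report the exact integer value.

pi_1 of the closed genus-36 surface has 72 generators bound by the single product-of-commutators relator.
Unconstrained cocycle data is one sl_2 vector per generator (216 dimensions), cut by the relator condition d_2(z) = 0.
At an irreducible rho, H^2 = coker(d_2) vanishes (Poincare duality: H^2 is dual to H^0 = invariants = 0), so d_2 is surjective onto sl_2 and dim Z^1 = 216 - 3 = 213.
Coboundaries contribute dim B^1 = 3 (injective at irreducible rho).
dim H^1 = 213 - 3 = 210 = dim X.

210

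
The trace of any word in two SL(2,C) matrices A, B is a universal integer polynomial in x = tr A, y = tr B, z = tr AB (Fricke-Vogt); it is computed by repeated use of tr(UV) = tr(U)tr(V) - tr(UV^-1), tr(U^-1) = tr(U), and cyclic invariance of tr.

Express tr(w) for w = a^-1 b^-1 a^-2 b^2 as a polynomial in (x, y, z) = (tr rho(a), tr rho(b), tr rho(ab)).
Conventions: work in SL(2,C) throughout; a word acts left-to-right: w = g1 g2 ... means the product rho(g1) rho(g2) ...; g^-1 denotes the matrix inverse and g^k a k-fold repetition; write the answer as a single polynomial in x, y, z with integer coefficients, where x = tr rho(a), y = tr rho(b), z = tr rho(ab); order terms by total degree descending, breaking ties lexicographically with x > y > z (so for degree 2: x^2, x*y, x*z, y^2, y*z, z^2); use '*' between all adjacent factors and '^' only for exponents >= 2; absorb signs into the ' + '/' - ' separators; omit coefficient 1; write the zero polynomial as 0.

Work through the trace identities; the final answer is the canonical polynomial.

x^2*y^2*z - x*y^3 - x*y*z^2 - x^2*z + 2*x*y + z

tr(a^-1 b) = tr(b) * tr(a) - tr(b a) = x*y - z
tr(a^2 b) = tr(a) * tr(b a) - tr(b) = x*z - y
tr(a^2) = tr(a) * tr(a) - tr(1) = x^2 - 2
tr(a b^2 a) = tr(b) * tr(a^2 b) - tr(a^2) = x*y*z - x^2 - y^2 + 2
tr(a b a b) = tr(a b) * tr(a b) - tr(1) = z^2 - 2
tr(a b^2 a b) = tr(b) * tr(a b a b) - tr(a b a) = y*z^2 - x*z - y
tr(b^2 a b^-1 a) = tr(a b^2 a) * tr(b) - tr(a b^2 a b) = x*y^2*z - x^2*y - y^3 - y*z^2 + x*z + 3*y
tr(b^-1 a^-1 b^2 a) = tr(b^2 a b^-1) * tr(a) - tr(b^2 a b^-1 a) = -x*y^2*z + x^2*y + y^3 + y*z^2 - 3*y
tr(b^2 a^-1 b^-1 a^-1) = tr(b^-1 a^-1 b^2) * tr(a) - tr(b^-1 a^-1 b^2 a) = x*y^2*z - y^3 - y*z^2 - x*z + 3*y
tr(a^-1 b^-1 a^-2 b^2) = tr(b^2 a^-1 b^-1 a^-1) * tr(a) - tr(b^2 a^-1 b^-1) = x^2*y^2*z - x*y^3 - x*y*z^2 - x^2*z + 2*x*y + z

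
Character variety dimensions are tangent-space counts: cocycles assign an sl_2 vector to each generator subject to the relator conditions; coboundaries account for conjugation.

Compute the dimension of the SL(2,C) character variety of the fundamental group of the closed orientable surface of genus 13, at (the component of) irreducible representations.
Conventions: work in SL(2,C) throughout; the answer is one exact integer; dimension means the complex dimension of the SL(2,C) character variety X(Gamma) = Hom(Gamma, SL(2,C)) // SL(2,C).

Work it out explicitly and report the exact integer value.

pi_1 of the closed genus-13 surface has 26 generators bound by the single product-of-commutators relator.
Unconstrained cocycle data is one sl_2 vector per generator (78 dimensions), cut by the relator condition d_2(z) = 0.
H^2 = coker(d_2) is dual to H^0 = 0 at irreducible rho (Poincare duality), so d_2 is onto: dim Z^1 = 75.
Coboundaries contribute dim B^1 = 3 (injective at irreducible rho).
dim H^1 = 75 - 3 = 72 = dim X.

72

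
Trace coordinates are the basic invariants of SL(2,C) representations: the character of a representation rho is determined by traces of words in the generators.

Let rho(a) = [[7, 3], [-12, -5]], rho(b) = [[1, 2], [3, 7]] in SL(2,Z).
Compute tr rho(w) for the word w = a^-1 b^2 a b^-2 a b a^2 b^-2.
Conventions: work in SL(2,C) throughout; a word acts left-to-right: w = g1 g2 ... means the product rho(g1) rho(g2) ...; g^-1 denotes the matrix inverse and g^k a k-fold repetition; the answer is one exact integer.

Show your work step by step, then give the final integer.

rho(a^-1) = [[-5, -3], [12, 7]]
... * rho(b) = [[1, 2], [3, 7]]  ->  [[-14, -31], [33, 73]]
... * rho(b) = [[1, 2], [3, 7]]  ->  [[-107, -245], [252, 577]]
... * rho(a) = [[7, 3], [-12, -5]]  ->  [[2191, 904], [-5160, -2129]]
... * rho(b^-1) = [[7, -2], [-3, 1]]  ->  [[12625, -3478], [-29733, 8191]]
... * rho(b^-1) = [[7, -2], [-3, 1]]  ->  [[98809, -28728], [-232704, 67657]]
... * rho(a) = [[7, 3], [-12, -5]]  ->  [[1036399, 440067], [-2440812, -1036397]]
... * rho(b) = [[1, 2], [3, 7]]  ->  [[2356600, 5153267], [-5550003, -12136403]]
... * rho(a) = [[7, 3], [-12, -5]]  ->  [[-45343004, -18696535], [106786815, 44032006]]
... * rho(a) = [[7, 3], [-12, -5]]  ->  [[-93042608, -42546337], [219123633, 100200415]]
... * rho(b^-1) = [[7, -2], [-3, 1]]  ->  [[-523659245, 143538879], [1233264186, -338046851]]
... * rho(b^-1) = [[7, -2], [-3, 1]]  ->  [[-4096231352, 1190857369], [9646989855, -2804575223]]
tr = -4096231352 + -2804575223 = -6900806575

-6900806575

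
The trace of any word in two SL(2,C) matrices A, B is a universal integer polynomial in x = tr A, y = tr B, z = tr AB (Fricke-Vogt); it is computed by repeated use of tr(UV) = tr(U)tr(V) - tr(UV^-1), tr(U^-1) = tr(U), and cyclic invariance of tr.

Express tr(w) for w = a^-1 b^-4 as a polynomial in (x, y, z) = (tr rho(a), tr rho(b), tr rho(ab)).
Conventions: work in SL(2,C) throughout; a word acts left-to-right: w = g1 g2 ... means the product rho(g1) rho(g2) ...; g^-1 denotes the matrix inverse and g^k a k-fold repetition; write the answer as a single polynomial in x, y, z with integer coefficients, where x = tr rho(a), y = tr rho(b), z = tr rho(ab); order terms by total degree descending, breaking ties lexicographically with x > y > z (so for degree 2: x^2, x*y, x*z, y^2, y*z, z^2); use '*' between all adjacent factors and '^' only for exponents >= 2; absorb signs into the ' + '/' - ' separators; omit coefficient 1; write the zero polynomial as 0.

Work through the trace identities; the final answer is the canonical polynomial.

tr(a^-1) = tr(a) = x
tr(a^-1 b) = tr(b) * tr(a) - tr(b a) = x*y - z
tr(a^-1 b^-1) = tr(a^-1) * tr(b) - tr(a^-1 b) = z
tr(b^-1 a^-1 b^-1) = tr(a^-1 b^-1) * tr(b) - tr(a^-1) = y*z - x
tr(a^-1 b^-3) = tr(b^-1 a^-1 b^-1) * tr(b) - tr(b^-1 a^-1) = y^2*z - x*y - z
tr(a^-1 b^-4) = tr(a^-1 b^-3) * tr(b) - tr(a^-1 b^-2) = y^3*z - x*y^2 - 2*y*z + x

y^3*z - x*y^2 - 2*y*z + x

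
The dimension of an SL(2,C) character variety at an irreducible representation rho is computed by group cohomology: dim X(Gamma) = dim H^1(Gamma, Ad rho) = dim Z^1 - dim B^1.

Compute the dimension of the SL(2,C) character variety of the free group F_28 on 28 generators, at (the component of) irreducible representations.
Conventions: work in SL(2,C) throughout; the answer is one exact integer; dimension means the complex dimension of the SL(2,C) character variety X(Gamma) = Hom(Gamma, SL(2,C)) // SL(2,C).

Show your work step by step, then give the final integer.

Here Gamma is free of rank 28 — no relator constrains a cocycle.
A cocycle picks one sl_2 vector per generator freely, giving dim Z^1 = 3*28 = 84.
dim B^1 = 3: the coboundary map is injective because an irreducible image has centralizer 0 in sl_2.
Therefore dim X = 84 - 3 = 81.

81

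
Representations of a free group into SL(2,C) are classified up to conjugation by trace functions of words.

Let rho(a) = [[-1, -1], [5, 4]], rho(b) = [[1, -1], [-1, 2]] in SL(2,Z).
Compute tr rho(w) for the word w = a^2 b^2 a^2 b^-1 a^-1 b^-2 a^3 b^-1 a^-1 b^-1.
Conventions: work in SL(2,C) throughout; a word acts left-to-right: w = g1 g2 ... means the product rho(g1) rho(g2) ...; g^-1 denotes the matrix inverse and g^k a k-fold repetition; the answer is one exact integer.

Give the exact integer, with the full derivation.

rho(a) = [[-1, -1], [5, 4]]
... * rho(a) = [[-1, -1], [5, 4]]  ->  [[-4, -3], [15, 11]]
... * rho(b) = [[1, -1], [-1, 2]]  ->  [[-1, -2], [4, 7]]
... * rho(b) = [[1, -1], [-1, 2]]  ->  [[1, -3], [-3, 10]]
... * rho(a) = [[-1, -1], [5, 4]]  ->  [[-16, -13], [53, 43]]
... * rho(a) = [[-1, -1], [5, 4]]  ->  [[-49, -36], [162, 119]]
... * rho(b^-1) = [[2, 1], [1, 1]]  ->  [[-134, -85], [443, 281]]
... * rho(a^-1) = [[4, 1], [-5, -1]]  ->  [[-111, -49], [367, 162]]
... * rho(b^-1) = [[2, 1], [1, 1]]  ->  [[-271, -160], [896, 529]]
... * rho(b^-1) = [[2, 1], [1, 1]]  ->  [[-702, -431], [2321, 1425]]
... * rho(a) = [[-1, -1], [5, 4]]  ->  [[-1453, -1022], [4804, 3379]]
... * rho(a) = [[-1, -1], [5, 4]]  ->  [[-3657, -2635], [12091, 8712]]
... * rho(a) = [[-1, -1], [5, 4]]  ->  [[-9518, -6883], [31469, 22757]]
... * rho(b^-1) = [[2, 1], [1, 1]]  ->  [[-25919, -16401], [85695, 54226]]
... * rho(a^-1) = [[4, 1], [-5, -1]]  ->  [[-21671, -9518], [71650, 31469]]
... * rho(b^-1) = [[2, 1], [1, 1]]  ->  [[-52860, -31189], [174769, 103119]]
tr = -52860 + 103119 = 50259

50259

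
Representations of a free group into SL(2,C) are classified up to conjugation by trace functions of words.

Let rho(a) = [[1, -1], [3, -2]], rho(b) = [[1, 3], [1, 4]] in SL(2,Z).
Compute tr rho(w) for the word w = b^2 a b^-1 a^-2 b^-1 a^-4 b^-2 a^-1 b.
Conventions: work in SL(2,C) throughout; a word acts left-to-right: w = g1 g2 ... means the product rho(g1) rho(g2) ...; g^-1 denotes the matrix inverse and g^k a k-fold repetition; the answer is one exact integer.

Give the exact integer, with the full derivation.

-20827

rho(b) = [[1, 3], [1, 4]]
... * rho(b) = [[1, 3], [1, 4]]  ->  [[4, 15], [5, 19]]
... * rho(a) = [[1, -1], [3, -2]]  ->  [[49, -34], [62, -43]]
... * rho(b^-1) = [[4, -3], [-1, 1]]  ->  [[230, -181], [291, -229]]
... * rho(a^-1) = [[-2, 1], [-3, 1]]  ->  [[83, 49], [105, 62]]
... * rho(a^-1) = [[-2, 1], [-3, 1]]  ->  [[-313, 132], [-396, 167]]
... * rho(b^-1) = [[4, -3], [-1, 1]]  ->  [[-1384, 1071], [-1751, 1355]]
... * rho(a^-1) = [[-2, 1], [-3, 1]]  ->  [[-445, -313], [-563, -396]]
... * rho(a^-1) = [[-2, 1], [-3, 1]]  ->  [[1829, -758], [2314, -959]]
... * rho(a^-1) = [[-2, 1], [-3, 1]]  ->  [[-1384, 1071], [-1751, 1355]]
... * rho(a^-1) = [[-2, 1], [-3, 1]]  ->  [[-445, -313], [-563, -396]]
... * rho(b^-1) = [[4, -3], [-1, 1]]  ->  [[-1467, 1022], [-1856, 1293]]
... * rho(b^-1) = [[4, -3], [-1, 1]]  ->  [[-6890, 5423], [-8717, 6861]]
... * rho(a^-1) = [[-2, 1], [-3, 1]]  ->  [[-2489, -1467], [-3149, -1856]]
... * rho(b) = [[1, 3], [1, 4]]  ->  [[-3956, -13335], [-5005, -16871]]
tr = -3956 + -16871 = -20827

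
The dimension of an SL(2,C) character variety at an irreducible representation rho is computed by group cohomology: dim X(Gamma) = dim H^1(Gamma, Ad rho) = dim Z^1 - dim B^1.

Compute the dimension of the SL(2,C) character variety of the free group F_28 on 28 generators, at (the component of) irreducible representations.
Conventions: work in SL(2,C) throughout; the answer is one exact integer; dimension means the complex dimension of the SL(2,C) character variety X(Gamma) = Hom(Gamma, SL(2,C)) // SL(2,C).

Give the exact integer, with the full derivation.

The free group F_28: 28 generators, no relators.
Z^1(Gamma, Ad rho) = (sl_2)^28: a cocycle is a free choice of one sl_2 vector per generator, so dim Z^1 = 3*28 = 84.
dim B^1 = 3: the coboundary map is injective because an irreducible image has centralizer 0 in sl_2.
dim X = dim H^1 = dim Z^1 - dim B^1 = 84 - 3 = 81.

81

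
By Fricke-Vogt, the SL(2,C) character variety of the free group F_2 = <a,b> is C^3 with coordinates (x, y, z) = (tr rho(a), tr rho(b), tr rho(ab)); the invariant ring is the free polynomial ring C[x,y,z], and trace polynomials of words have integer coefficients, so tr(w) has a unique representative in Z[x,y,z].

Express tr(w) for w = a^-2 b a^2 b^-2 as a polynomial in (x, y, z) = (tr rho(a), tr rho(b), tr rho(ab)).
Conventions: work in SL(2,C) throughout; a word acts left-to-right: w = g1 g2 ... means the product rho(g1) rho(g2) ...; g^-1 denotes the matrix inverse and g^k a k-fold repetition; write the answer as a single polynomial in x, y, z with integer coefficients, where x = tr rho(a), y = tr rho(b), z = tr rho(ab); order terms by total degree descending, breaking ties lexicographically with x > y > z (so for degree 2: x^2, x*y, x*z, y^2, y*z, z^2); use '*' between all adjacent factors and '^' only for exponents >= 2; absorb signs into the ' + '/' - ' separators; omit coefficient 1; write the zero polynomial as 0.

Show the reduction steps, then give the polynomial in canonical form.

reduce: trace(a^2) = trace(a)*trace(a) - trace(1)  (reduce the a square) = x^2 - 2
trace(b a^2) = trace(a)*trace(b a) - trace(b)  (reduce the a square) = x*z - y
so trace(a b a^2) = trace(a)*trace(b a^2) - trace(b a)  (reduce the a square) = x^2*z - x*y - z
trace(b a b a) = trace(a b)*trace(a b) - trace(1)  (split on a) = z^2 - 2
trace(b a b) = trace(b)*trace(a b) - trace(a)  (reduce the b square) = y*z - x
reduce: trace(a b a^2 b) = trace(a)*trace(b a b a) - trace(b a b)  (reduce the a square) = x*z^2 - y*z - x
so trace(b a^2 b^-1 a) = trace(a b a^2)*trace(b) - trace(a b a^2 b)  (eliminate b^-1) = x^2*y*z - x*y^2 - x*z^2 + x
trace(b a^2 b^-1 a^-1) = trace(b a^2 b^-1)*trace(a) - trace(b a^2 b^-1 a)  (eliminate a^-1) = -x^2*y*z + x^3 + x*y^2 + x*z^2 - 3*x
trace(a^-2 b a^2 b^-1) = trace(b a^2 b^-1 a^-1)*trace(a) - trace(b a^2 b^-1)  (eliminate a^-1) = -x^3*y*z + x^4 + x^2*y^2 + x^2*z^2 - 4*x^2 + 2
trace(a^-2 b a^2 b^-2) = trace(a^-2 b a^2 b^-1)*trace(b) - trace(a^-2 b a^2)  (eliminate b^-1) = -x^3*y^2*z + x^4*y + x^2*y^3 + x^2*y*z^2 - 4*x^2*y + y

-x^3*y^2*z + x^4*y + x^2*y^3 + x^2*y*z^2 - 4*x^2*y + y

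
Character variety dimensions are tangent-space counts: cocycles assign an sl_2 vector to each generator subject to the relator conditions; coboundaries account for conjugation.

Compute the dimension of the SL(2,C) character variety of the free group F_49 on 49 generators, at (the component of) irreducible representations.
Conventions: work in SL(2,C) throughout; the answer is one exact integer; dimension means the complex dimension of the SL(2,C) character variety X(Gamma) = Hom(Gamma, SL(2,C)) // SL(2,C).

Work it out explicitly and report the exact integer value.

144

The free group F_49: 49 generators, no relators.
So Z^1 = (sl_2)^49 in full: dim Z^1 = 147.
At an irreducible rho the centralizer of the image in sl_2 is 0, so the coboundary map sl_2 -> Z^1 is injective: dim B^1 = 3.
Therefore dim X = 147 - 3 = 144.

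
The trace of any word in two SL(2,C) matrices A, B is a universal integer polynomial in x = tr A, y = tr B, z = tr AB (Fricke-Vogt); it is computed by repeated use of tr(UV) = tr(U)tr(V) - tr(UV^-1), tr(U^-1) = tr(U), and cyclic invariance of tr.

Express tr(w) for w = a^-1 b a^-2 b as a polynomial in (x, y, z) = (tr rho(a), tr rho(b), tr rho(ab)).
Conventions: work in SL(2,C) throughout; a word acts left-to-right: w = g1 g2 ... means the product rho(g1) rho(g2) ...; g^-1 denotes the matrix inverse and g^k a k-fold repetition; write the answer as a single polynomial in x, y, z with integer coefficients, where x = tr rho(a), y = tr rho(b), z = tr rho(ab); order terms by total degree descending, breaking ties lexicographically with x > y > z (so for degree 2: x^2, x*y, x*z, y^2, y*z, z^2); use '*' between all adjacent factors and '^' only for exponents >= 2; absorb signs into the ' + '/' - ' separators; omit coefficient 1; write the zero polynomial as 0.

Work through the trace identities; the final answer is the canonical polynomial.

trace(b^2) = trace(b) * trace(b) - trace(1) = y^2 - 2
trace(b^2 a) = trace(b) * trace(a b) - trace(a) = y*z - x
trace(b a^-1 b) = trace(b^2) * trace(a) - trace(b^2 a) = x*y^2 - y*z - x
trace(b a b a) = trace(b a) * trace(b a) - trace(1)   [split at repeated b] = z^2 - 2
trace(b a^-1 b a) = trace(b a b) * trace(a) - trace(b a b a) = x*y*z - x^2 - z^2 + 2
trace(b a^-1 b a^-1) = trace(b a^-1 b) * trace(a) - trace(b a^-1 b a) = x^2*y^2 - 2*x*y*z + z^2 - 2
trace(a^-1 b a^-2 b) = trace(b a^-1 b a^-1) * trace(a) - trace(b a^-1 b) = x^3*y^2 - 2*x^2*y*z - x*y^2 + x*z^2 + y*z - x

x^3*y^2 - 2*x^2*y*z - x*y^2 + x*z^2 + y*z - x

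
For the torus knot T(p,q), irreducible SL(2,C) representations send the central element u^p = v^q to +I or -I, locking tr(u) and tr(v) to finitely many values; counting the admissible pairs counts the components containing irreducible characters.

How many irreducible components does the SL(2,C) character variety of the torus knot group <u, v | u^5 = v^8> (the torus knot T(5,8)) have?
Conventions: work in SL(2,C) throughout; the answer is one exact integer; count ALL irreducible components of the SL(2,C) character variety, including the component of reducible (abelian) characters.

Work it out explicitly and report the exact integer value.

In the torus knot group T(5,8), u^5 = v^8 is central, so an irreducible representation sends it to +I or -I (Schur).
So on each irreducible component the traces are pinned: tr(u) = 2*cos(pi*alpha/5) with 1 <= alpha <= 4, tr(v) = 2*cos(pi*beta/8) with 1 <= beta <= 7.
Consistency of u^5 = (-1)^alpha I with v^8 = (-1)^beta I forces alpha = beta (mod 2).
count pairs: odd alpha (2 choices) x odd beta (4), plus even alpha (2) x even beta (3): 2*4 + 2*3 = 14.
Total: 14 irreducible-character components + 1 reducible (abelian) component = 15.

15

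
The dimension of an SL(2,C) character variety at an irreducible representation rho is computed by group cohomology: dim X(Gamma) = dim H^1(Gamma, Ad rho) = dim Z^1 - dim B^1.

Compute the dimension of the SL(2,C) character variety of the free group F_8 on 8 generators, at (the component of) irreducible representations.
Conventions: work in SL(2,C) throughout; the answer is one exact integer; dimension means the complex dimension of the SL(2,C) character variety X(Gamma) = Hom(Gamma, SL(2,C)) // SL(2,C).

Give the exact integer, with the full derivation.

The free group F_8: 8 generators, no relators.
A cocycle picks one sl_2 vector per generator freely, giving dim Z^1 = 3*8 = 24.
Irreducibility makes the coboundary map sl_2 -> Z^1 injective (trivial centralizer), so dim B^1 = 3.
dim H^1 = 24 - 3 = 21, which is dim X.

21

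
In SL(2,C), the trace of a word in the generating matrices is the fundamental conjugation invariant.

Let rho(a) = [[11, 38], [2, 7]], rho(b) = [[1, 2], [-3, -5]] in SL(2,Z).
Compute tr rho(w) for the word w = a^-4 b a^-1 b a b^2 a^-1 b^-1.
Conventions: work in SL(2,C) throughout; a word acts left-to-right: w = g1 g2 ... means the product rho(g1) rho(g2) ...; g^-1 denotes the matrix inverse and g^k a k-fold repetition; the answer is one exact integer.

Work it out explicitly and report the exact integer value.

rho(a^-1) = [[7, -38], [-2, 11]]
... * rho(a^-1) = [[7, -38], [-2, 11]]  ->  [[125, -684], [-36, 197]]
... * rho(a^-1) = [[7, -38], [-2, 11]]  ->  [[2243, -12274], [-646, 3535]]
... * rho(a^-1) = [[7, -38], [-2, 11]]  ->  [[40249, -220248], [-11592, 63433]]
... * rho(b) = [[1, 2], [-3, -5]]  ->  [[700993, 1181738], [-201891, -340349]]
... * rho(a^-1) = [[7, -38], [-2, 11]]  ->  [[2543475, -13638616], [-732539, 3928019]]
... * rho(b) = [[1, 2], [-3, -5]]  ->  [[43459323, 73280030], [-12516596, -21105173]]
... * rho(a) = [[11, 38], [2, 7]]  ->  [[624612613, 2164414484], [-179892902, -623366859]]
... * rho(b) = [[1, 2], [-3, -5]]  ->  [[-5868630839, -9572847194], [1690207675, 2757048491]]
... * rho(b) = [[1, 2], [-3, -5]]  ->  [[22849910743, 36126974292], [-6580937798, -10404827105]]
... * rho(a^-1) = [[7, -38], [-2, 11]]  ->  [[87695426617, -470899891022], [-25256910376, 135622538169]]
... * rho(b^-1) = [[-5, -2], [3, 1]]  ->  [[-1851176806151, -646290744256], [533152166387, 186136358921]]
tr = -1851176806151 + 186136358921 = -1665040447230

-1665040447230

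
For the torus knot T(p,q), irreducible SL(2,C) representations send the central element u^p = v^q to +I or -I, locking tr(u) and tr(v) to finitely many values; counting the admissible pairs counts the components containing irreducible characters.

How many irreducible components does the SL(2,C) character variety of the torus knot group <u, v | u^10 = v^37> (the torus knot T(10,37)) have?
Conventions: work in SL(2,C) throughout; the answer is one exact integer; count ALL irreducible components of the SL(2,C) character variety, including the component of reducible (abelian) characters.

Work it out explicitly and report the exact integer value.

163

Gamma = < u, v | u^10 = v^37 > (torus knot T(10,37)); the central element u^10 = v^37 acts as +I or -I in any irreducible SL(2,C) representation.
On an irreducible component, tr(u) is locked at 2*cos(pi*alpha/10) for some alpha in 1..9, and tr(v) at 2*cos(pi*beta/37) for some beta in 1..36.
u^10 = (-1)^alpha I and v^37 = (-1)^beta I must agree, so alpha and beta have equal parity.
Enumerate parity-matched pairs: 5*18 odd-odd plus 4*18 even-even gives 162.
Total: 162 irreducible-character components + 1 reducible (abelian) component = 163.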